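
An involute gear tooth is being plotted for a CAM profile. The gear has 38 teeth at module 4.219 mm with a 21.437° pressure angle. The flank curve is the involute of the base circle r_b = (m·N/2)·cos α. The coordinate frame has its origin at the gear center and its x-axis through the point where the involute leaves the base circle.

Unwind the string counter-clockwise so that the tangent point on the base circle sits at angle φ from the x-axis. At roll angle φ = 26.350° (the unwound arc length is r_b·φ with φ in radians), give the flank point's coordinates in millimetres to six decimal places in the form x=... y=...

pitch radius r_p = m·N/2 = 4.219·38/2 = 80.161000
base radius r_b = r_p·cos α = 80.161000·cos 21.437° = 74.615462
roll angle φ = 26.350° = 0.45989426 rad
x = r_b·(cos φ + φ·sin φ) = 74.615462·(0.89609944 + 0.45989426·0.44385335) = 82.093800
y = r_b·(sin φ − φ·cos φ) = 74.615462·(0.44385335 − 0.45989426·0.89609944) = 2.368471

x=82.093800 y=2.368471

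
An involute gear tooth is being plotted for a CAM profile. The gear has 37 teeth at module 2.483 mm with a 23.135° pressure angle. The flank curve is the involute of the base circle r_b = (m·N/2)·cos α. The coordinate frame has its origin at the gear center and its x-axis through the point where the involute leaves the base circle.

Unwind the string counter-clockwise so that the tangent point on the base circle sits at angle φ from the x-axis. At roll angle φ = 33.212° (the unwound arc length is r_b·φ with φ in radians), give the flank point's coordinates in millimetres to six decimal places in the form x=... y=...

x=48.753004 y=2.651377

pitch radius r_p = m·N/2 = 2.483·37/2 = 45.935500
base radius r_b = r_p·cos α = 45.935500·cos 23.135° = 42.241443
roll angle φ = 33.212° = 0.57965875 rad
x = r_b·(cos φ + φ·sin φ) = 42.241443·(0.83664961 + 0.57965875·0.54773846) = 48.753004
y = r_b·(sin φ − φ·cos φ) = 42.241443·(0.54773846 − 0.57965875·0.83664961) = 2.651377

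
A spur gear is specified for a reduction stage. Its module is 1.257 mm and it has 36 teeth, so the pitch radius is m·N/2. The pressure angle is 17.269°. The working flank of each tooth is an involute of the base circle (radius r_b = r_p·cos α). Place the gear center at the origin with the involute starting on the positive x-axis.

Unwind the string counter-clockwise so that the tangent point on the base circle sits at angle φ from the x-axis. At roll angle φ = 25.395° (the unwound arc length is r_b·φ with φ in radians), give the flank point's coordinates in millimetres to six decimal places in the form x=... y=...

pitch radius r_p = m·N/2 = 1.257·36/2 = 22.626000
base radius r_b = r_p·cos α = 22.626000·cos 17.269° = 21.606055
roll angle φ = 25.395° = 0.44322636 rad
x = r_b·(cos φ + φ·sin φ) = 21.606055·(0.90337272 + 0.44322636·0.42885630) = 23.625209
y = r_b·(sin φ − φ·cos φ) = 21.606055·(0.42885630 − 0.44322636·0.90337272) = 0.614859

x=23.625209 y=0.614859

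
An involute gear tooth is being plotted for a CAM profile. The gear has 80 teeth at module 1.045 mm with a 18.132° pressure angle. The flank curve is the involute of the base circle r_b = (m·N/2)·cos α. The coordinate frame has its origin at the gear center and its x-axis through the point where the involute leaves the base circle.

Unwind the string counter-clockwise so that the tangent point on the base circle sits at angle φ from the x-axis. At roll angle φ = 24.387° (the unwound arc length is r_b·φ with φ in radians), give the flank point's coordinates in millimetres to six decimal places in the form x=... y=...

x=43.161264 y=1.002660

pitch radius r_p = m·N/2 = 1.045·80/2 = 41.800000
base radius r_b = r_p·cos α = 41.800000·cos 18.132° = 39.724298
roll angle φ = 24.387° = 0.42563344 rad
x = r_b·(cos φ + φ·sin φ) = 39.724298·(0.91077737 + 0.42563344·0.41289779) = 43.161264
y = r_b·(sin φ − φ·cos φ) = 39.724298·(0.41289779 − 0.42563344·0.91077737) = 1.002660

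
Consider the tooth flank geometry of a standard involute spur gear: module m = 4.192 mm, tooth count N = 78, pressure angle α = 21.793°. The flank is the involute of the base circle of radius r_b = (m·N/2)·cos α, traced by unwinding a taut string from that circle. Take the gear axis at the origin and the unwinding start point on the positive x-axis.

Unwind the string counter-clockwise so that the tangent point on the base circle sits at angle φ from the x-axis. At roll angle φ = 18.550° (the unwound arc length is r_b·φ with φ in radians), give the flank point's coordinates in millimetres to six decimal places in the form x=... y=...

x=159.552435 y=1.699284

pitch radius r_p = m·N/2 = 4.192·78/2 = 163.488000
base radius r_b = r_p·cos α = 163.488000·cos 21.793° = 151.803707
roll angle φ = 18.550° = 0.32375858 rad
x = r_b·(cos φ + φ·sin φ) = 151.803707·(0.94804639 + 0.32375858·0.31813210) = 159.552435
y = r_b·(sin φ − φ·cos φ) = 151.803707·(0.31813210 − 0.32375858·0.94804639) = 1.699284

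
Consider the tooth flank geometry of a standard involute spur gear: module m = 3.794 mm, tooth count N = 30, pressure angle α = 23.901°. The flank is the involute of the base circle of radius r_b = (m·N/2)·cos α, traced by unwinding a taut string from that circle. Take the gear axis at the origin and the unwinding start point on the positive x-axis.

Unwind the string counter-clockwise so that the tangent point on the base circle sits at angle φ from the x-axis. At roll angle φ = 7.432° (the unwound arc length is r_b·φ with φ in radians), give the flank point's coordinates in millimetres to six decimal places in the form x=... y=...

x=52.465662 y=0.037788

pitch radius r_p = m·N/2 = 3.794·30/2 = 56.910000
base radius r_b = r_p·cos α = 56.910000·cos 23.901° = 52.029790
roll angle φ = 7.432° = 0.12971287 rad
x = r_b·(cos φ + φ·sin φ) = 52.029790·(0.99159907 + 0.12971287·0.12934943) = 52.465662
y = r_b·(sin φ − φ·cos φ) = 52.029790·(0.12934943 − 0.12971287·0.99159907) = 0.037788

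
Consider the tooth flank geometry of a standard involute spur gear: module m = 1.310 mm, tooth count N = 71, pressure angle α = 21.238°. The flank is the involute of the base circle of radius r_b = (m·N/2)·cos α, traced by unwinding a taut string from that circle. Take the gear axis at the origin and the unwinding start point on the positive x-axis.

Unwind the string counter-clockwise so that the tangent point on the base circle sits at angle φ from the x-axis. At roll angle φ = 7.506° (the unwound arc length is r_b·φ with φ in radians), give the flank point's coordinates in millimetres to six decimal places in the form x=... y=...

pitch radius r_p = m·N/2 = 1.310·71/2 = 46.505000
base radius r_b = r_p·cos α = 46.505000·cos 21.238° = 43.346555
roll angle φ = 7.506° = 0.13100441 rad
x = r_b·(cos φ + φ·sin φ) = 43.346555·(0.99143119 + 0.13100441·0.13063002) = 43.716921
y = r_b·(sin φ − φ·cos φ) = 43.346555·(0.13063002 − 0.13100441·0.99143119) = 0.032430

x=43.716921 y=0.032430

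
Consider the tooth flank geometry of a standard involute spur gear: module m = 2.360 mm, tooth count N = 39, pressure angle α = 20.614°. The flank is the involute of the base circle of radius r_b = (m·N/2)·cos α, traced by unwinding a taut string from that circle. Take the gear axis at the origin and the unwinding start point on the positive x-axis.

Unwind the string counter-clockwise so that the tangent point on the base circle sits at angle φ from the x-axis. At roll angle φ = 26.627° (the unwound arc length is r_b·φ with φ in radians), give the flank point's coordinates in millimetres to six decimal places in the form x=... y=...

pitch radius r_p = m·N/2 = 2.360·39/2 = 46.020000
base radius r_b = r_p·cos α = 46.020000·cos 20.614° = 43.073502
roll angle φ = 26.627° = 0.46472882 rad
x = r_b·(cos φ + φ·sin φ) = 43.073502·(0.89394314 + 0.46472882·0.44818040) = 47.476712
y = r_b·(sin φ − φ·cos φ) = 43.073502·(0.44818040 − 0.46472882·0.89394314) = 1.410195

x=47.476712 y=1.410195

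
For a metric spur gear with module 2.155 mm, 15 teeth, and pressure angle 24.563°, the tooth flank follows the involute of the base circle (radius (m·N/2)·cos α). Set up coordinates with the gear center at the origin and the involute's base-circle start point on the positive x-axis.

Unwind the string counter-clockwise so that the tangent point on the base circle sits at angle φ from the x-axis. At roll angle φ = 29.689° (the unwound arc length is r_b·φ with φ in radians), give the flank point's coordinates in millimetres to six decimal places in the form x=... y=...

pitch radius r_p = m·N/2 = 2.155·15/2 = 16.162500
base radius r_b = r_p·cos α = 16.162500·cos 24.563° = 14.699870
roll angle φ = 29.689° = 0.51817080 rad
x = r_b·(cos φ + φ·sin φ) = 14.699870·(0.86872662 + 0.51817080·0.49529189) = 16.542829
y = r_b·(sin φ − φ·cos φ) = 14.699870·(0.49529189 − 0.51817080·0.86872662) = 0.663598

x=16.542829 y=0.663598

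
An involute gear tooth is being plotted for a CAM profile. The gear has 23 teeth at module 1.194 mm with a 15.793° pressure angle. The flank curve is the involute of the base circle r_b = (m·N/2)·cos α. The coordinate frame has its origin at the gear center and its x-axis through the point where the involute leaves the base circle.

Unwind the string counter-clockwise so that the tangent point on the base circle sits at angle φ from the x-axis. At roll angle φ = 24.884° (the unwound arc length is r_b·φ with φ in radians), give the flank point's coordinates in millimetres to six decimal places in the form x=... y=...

pitch radius r_p = m·N/2 = 1.194·23/2 = 13.731000
base radius r_b = r_p·cos α = 13.731000·cos 15.793° = 13.212672
roll angle φ = 24.884° = 0.43430773 rad
x = r_b·(cos φ + φ·sin φ) = 13.212672·(0.90716155 + 0.43430773·0.42078250) = 14.400632
y = r_b·(sin φ − φ·cos φ) = 13.212672·(0.42078250 − 0.43430773·0.90716155) = 0.354037

x=14.400632 y=0.354037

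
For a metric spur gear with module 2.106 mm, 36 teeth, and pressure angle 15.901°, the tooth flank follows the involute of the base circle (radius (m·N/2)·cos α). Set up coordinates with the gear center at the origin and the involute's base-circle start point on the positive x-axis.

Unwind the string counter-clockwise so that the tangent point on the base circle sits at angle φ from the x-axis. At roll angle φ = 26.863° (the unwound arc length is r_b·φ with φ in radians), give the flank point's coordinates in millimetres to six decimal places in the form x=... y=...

x=40.246992 y=1.225137

pitch radius r_p = m·N/2 = 2.106·36/2 = 37.908000
base radius r_b = r_p·cos α = 37.908000·cos 15.901° = 36.457508
roll angle φ = 26.863° = 0.46884780 rad
x = r_b·(cos φ + φ·sin φ) = 36.457508·(0.89208951 + 0.46884780·0.45185872) = 40.246992
y = r_b·(sin φ − φ·cos φ) = 36.457508·(0.45185872 − 0.46884780·0.89208951) = 1.225137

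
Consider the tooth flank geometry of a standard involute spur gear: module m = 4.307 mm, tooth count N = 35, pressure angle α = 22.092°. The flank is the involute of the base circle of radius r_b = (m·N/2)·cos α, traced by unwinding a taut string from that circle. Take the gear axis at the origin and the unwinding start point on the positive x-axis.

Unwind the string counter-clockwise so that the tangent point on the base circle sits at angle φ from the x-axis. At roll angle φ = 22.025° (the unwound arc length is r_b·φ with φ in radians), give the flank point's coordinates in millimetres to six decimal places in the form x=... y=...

x=74.809711 y=1.302938

pitch radius r_p = m·N/2 = 4.307·35/2 = 75.372500
base radius r_b = r_p·cos α = 75.372500·cos 22.092° = 69.838738
roll angle φ = 22.025° = 0.38440877 rad
x = r_b·(cos φ + φ·sin φ) = 69.838738·(0.92702031 + 0.38440877·0.37501112) = 74.809711
y = r_b·(sin φ − φ·cos φ) = 69.838738·(0.37501112 − 0.38440877·0.92702031) = 1.302938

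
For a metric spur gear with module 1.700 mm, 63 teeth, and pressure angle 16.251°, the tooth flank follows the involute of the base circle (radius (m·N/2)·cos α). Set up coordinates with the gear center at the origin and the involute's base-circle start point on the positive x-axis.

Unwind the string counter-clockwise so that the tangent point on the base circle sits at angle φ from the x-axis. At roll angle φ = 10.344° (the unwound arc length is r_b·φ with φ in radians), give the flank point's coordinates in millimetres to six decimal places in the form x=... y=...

pitch radius r_p = m·N/2 = 1.700·63/2 = 53.550000
base radius r_b = r_p·cos α = 53.550000·cos 16.251° = 51.410408
roll angle φ = 10.344° = 0.18053686 rad
x = r_b·(cos φ + φ·sin φ) = 51.410408·(0.98374744 + 0.18053686·0.17955773) = 52.241418
y = r_b·(sin φ − φ·cos φ) = 51.410408·(0.17955773 − 0.18053686·0.98374744) = 0.100510

x=52.241418 y=0.100510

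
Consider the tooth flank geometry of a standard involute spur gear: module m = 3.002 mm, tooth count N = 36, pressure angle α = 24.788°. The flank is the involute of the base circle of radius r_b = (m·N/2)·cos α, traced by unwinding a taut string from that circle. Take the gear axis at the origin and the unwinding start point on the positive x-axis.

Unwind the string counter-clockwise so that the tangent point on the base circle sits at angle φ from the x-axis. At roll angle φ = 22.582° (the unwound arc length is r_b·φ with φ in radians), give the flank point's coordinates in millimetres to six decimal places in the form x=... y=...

x=52.720968 y=0.985692

pitch radius r_p = m·N/2 = 3.002·36/2 = 54.036000
base radius r_b = r_p·cos α = 54.036000·cos 24.788° = 49.057410
roll angle φ = 22.582° = 0.39413025 rad
x = r_b·(cos φ + φ·sin φ) = 49.057410·(0.92333090 + 0.39413025·0.38400527) = 52.720968
y = r_b·(sin φ − φ·cos φ) = 49.057410·(0.38400527 − 0.39413025·0.92333090) = 0.985692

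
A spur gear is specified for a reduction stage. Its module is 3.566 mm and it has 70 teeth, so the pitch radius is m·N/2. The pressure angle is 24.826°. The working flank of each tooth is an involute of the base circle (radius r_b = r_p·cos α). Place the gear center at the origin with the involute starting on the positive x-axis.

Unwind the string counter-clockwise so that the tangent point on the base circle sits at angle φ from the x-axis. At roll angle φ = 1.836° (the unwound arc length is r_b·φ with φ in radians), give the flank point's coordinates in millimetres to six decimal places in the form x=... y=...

pitch radius r_p = m·N/2 = 3.566·70/2 = 124.810000
base radius r_b = r_p·cos α = 124.810000·cos 24.826° = 113.275939
roll angle φ = 1.836° = 0.03204425 rad
x = r_b·(cos φ + φ·sin φ) = 113.275939·(0.99948663 + 0.03204425·0.03203876) = 113.334082
y = r_b·(sin φ − φ·cos φ) = 113.275939·(0.03203876 − 0.03204425·0.99948663) = 0.001242

x=113.334082 y=0.001242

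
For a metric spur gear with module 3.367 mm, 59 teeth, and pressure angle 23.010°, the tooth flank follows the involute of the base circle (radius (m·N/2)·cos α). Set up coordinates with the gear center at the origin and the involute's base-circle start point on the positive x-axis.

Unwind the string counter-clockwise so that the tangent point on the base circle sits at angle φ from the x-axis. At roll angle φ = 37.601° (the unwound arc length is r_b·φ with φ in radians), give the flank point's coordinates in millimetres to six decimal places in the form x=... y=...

x=109.041354 y=8.247975

pitch radius r_p = m·N/2 = 3.367·59/2 = 99.326500
base radius r_b = r_p·cos α = 99.326500·cos 23.010° = 91.423750
roll angle φ = 37.601° = 0.65626125 rad
x = r_b·(cos φ + φ·sin φ) = 91.423750·(0.79227899 + 0.65626125·0.61015899) = 109.041354
y = r_b·(sin φ − φ·cos φ) = 91.423750·(0.61015899 − 0.65626125·0.79227899) = 8.247975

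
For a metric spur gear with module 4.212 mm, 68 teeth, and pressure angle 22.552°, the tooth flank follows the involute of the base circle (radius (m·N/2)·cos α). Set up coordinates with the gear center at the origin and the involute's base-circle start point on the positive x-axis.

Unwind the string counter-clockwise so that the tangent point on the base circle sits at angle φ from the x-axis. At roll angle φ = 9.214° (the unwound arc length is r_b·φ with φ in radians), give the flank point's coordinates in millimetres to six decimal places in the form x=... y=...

pitch radius r_p = m·N/2 = 4.212·68/2 = 143.208000
base radius r_b = r_p·cos α = 143.208000·cos 22.552° = 132.257148
roll angle φ = 9.214° = 0.16081464 rad
x = r_b·(cos φ + φ·sin φ) = 132.257148·(0.98709717 + 0.16081464·0.16012239) = 133.956281
y = r_b·(sin φ − φ·cos φ) = 132.257148·(0.16012239 − 0.16081464·0.98709717) = 0.182874

x=133.956281 y=0.182874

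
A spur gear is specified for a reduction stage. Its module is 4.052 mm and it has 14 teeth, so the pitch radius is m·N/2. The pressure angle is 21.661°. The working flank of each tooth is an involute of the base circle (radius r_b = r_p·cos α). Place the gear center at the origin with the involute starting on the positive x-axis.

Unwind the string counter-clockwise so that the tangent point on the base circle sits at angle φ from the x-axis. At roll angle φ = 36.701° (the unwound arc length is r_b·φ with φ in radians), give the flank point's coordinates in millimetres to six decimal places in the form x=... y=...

x=31.226901 y=2.216063

pitch radius r_p = m·N/2 = 4.052·14/2 = 28.364000
base radius r_b = r_p·cos α = 28.364000·cos 21.661° = 26.361049
roll angle φ = 36.701° = 0.64055329 rad
x = r_b·(cos φ + φ·sin φ) = 26.361049·(0.80176521 + 0.64055329·0.59763914) = 31.226901
y = r_b·(sin φ − φ·cos φ) = 26.361049·(0.59763914 − 0.64055329·0.80176521) = 2.216063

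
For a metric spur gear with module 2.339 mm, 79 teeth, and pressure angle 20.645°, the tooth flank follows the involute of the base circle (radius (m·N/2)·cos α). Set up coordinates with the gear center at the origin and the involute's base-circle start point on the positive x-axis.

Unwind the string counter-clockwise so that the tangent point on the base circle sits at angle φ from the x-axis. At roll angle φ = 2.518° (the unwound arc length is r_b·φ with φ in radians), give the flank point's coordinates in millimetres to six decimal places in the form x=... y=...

x=86.540902 y=0.002446

pitch radius r_p = m·N/2 = 2.339·79/2 = 92.390500
base radius r_b = r_p·cos α = 92.390500·cos 20.645° = 86.457451
roll angle φ = 2.518° = 0.04394739 rad
x = r_b·(cos φ + φ·sin φ) = 86.457451·(0.99903447 + 0.04394739·0.04393325) = 86.540902
y = r_b·(sin φ − φ·cos φ) = 86.457451·(0.04393325 − 0.04394739·0.99903447) = 0.002446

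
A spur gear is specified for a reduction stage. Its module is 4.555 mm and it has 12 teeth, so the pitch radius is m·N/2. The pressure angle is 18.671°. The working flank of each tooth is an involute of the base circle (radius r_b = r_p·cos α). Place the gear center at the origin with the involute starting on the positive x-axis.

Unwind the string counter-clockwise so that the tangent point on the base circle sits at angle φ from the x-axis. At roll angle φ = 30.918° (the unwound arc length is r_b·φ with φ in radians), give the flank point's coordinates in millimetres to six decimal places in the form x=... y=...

x=29.391379 y=1.317062

pitch radius r_p = m·N/2 = 4.555·12/2 = 27.330000
base radius r_b = r_p·cos α = 27.330000·cos 18.671° = 25.891689
roll angle φ = 30.918° = 0.53962090 rad
x = r_b·(cos φ + φ·sin φ) = 25.891689·(0.85790353 + 0.53962090·0.51381080) = 29.391379
y = r_b·(sin φ − φ·cos φ) = 25.891689·(0.51381080 − 0.53962090·0.85790353) = 1.317062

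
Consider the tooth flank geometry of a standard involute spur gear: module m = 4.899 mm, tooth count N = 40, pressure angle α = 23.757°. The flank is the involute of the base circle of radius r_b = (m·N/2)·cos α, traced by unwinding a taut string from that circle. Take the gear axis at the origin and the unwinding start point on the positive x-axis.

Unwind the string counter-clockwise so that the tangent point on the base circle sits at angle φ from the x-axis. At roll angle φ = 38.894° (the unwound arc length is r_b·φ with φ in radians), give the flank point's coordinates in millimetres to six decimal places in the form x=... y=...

pitch radius r_p = m·N/2 = 4.899·40/2 = 97.980000
base radius r_b = r_p·cos α = 97.980000·cos 23.757° = 89.677397
roll angle φ = 38.894° = 0.67882836 rad
x = r_b·(cos φ + φ·sin φ) = 89.677397·(0.77830890 + 0.67882836·0.62788156) = 108.019358
y = r_b·(sin φ − φ·cos φ) = 89.677397·(0.62788156 − 0.67882836·0.77830890) = 8.926793

x=108.019358 y=8.926793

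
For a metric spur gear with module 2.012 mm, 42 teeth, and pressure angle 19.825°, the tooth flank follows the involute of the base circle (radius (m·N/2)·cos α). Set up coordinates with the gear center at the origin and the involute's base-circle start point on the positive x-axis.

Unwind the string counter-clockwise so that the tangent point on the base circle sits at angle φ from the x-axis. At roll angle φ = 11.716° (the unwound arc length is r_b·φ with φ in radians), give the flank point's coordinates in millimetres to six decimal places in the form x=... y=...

x=40.570171 y=0.112809

pitch radius r_p = m·N/2 = 2.012·42/2 = 42.252000
base radius r_b = r_p·cos α = 42.252000·cos 19.825° = 39.747846
roll angle φ = 11.716° = 0.20448278 rad
x = r_b·(cos φ + φ·sin φ) = 39.747846·(0.97916614 + 0.20448278·0.20306074) = 40.570171
y = r_b·(sin φ − φ·cos φ) = 39.747846·(0.20306074 − 0.20448278·0.97916614) = 0.112809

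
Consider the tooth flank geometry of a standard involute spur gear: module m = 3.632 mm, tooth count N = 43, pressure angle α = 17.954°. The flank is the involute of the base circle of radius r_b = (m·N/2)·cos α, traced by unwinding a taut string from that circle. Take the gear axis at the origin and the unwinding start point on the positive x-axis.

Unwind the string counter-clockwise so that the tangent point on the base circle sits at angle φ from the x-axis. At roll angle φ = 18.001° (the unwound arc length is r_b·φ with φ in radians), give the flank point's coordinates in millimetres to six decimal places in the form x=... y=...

x=77.861722 y=0.760347

pitch radius r_p = m·N/2 = 3.632·43/2 = 78.088000
base radius r_b = r_p·cos α = 78.088000·cos 17.954° = 74.285451
roll angle φ = 18.001° = 0.31417672 rad
x = r_b·(cos φ + φ·sin φ) = 74.285451·(0.95105112 + 0.31417672·0.30903359) = 77.861722
y = r_b·(sin φ − φ·cos φ) = 74.285451·(0.30903359 − 0.31417672·0.95105112) = 0.760347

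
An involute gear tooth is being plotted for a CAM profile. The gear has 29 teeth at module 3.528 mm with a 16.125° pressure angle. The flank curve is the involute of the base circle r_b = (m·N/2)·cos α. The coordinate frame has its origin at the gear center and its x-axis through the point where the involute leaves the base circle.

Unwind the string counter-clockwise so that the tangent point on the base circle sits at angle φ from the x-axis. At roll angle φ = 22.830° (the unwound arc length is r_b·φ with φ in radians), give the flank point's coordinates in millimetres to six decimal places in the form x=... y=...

pitch radius r_p = m·N/2 = 3.528·29/2 = 51.156000
base radius r_b = r_p·cos α = 51.156000·cos 16.125° = 49.143424
roll angle φ = 22.830° = 0.39845867 rad
x = r_b·(cos φ + φ·sin φ) = 49.143424·(0.92166012 + 0.39845867·0.38799822) = 52.891169
y = r_b·(sin φ − φ·cos φ) = 49.143424·(0.38799822 − 0.39845867·0.92166012) = 1.019960

x=52.891169 y=1.019960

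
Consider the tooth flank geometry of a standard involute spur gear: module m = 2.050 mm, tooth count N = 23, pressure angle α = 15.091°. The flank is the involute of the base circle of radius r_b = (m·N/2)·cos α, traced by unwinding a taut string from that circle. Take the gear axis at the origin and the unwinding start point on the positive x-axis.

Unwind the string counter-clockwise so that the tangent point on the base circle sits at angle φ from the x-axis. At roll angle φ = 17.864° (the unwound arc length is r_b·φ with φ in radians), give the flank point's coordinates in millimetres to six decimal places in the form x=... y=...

pitch radius r_p = m·N/2 = 2.050·23/2 = 23.575000
base radius r_b = r_p·cos α = 23.575000·cos 15.091° = 22.761982
roll angle φ = 17.864° = 0.31178562 rad
x = r_b·(cos φ + φ·sin φ) = 22.761982·(0.95178733 + 0.31178562·0.30675865) = 23.841589
y = r_b·(sin φ − φ·cos φ) = 22.761982·(0.30675865 − 0.31178562·0.95178733) = 0.227735

x=23.841589 y=0.227735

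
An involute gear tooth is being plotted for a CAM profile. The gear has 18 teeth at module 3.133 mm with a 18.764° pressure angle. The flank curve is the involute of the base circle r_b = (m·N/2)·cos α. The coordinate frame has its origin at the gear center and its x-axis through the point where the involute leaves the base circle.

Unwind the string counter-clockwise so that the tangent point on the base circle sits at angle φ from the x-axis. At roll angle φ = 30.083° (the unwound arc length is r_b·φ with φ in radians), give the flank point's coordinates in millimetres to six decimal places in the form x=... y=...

x=30.128642 y=1.252966

pitch radius r_p = m·N/2 = 3.133·18/2 = 28.197000
base radius r_b = r_p·cos α = 28.197000·cos 18.764° = 26.698373
roll angle φ = 30.083° = 0.52504740 rad
x = r_b·(cos φ + φ·sin φ) = 26.698373·(0.86530018 + 0.52504740·0.50125402) = 30.128642
y = r_b·(sin φ − φ·cos φ) = 26.698373·(0.50125402 − 0.52504740·0.86530018) = 1.252966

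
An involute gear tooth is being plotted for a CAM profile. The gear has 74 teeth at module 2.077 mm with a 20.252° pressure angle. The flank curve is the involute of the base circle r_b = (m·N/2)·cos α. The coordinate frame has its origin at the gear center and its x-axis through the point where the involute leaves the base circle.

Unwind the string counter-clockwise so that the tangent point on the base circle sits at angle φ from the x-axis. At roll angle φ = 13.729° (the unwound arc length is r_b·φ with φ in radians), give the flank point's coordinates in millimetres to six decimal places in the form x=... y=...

x=74.138314 y=0.328743

pitch radius r_p = m·N/2 = 2.077·74/2 = 76.849000
base radius r_b = r_p·cos α = 76.849000·cos 20.252° = 72.098137
roll angle φ = 13.729° = 0.23961625 rad
x = r_b·(cos φ + φ·sin φ) = 72.098137·(0.97142912 + 0.23961625·0.23732986) = 74.138314
y = r_b·(sin φ − φ·cos φ) = 72.098137·(0.23732986 − 0.23961625·0.97142912) = 0.328743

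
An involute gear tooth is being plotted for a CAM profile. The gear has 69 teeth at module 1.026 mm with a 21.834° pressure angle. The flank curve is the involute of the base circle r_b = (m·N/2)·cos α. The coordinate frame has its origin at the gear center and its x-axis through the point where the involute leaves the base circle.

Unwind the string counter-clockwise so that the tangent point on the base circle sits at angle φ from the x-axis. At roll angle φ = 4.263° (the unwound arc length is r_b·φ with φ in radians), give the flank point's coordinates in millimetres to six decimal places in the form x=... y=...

x=32.948629 y=0.004509

pitch radius r_p = m·N/2 = 1.026·69/2 = 35.397000
base radius r_b = r_p·cos α = 35.397000·cos 21.834° = 32.857806
roll angle φ = 4.263° = 0.07440339 rad
x = r_b·(cos φ + φ·sin φ) = 32.857806·(0.99723334 + 0.07440339·0.07433476) = 32.948629
y = r_b·(sin φ − φ·cos φ) = 32.857806·(0.07433476 − 0.07440339·0.99723334) = 0.004509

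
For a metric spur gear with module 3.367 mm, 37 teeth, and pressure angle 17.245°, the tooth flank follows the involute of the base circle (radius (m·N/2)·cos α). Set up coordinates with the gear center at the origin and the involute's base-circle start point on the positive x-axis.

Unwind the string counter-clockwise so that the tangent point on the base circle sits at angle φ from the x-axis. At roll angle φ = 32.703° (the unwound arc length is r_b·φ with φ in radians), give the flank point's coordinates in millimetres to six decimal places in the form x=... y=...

x=68.404595 y=3.568597

pitch radius r_p = m·N/2 = 3.367·37/2 = 62.289500
base radius r_b = r_p·cos α = 62.289500·cos 17.245° = 59.489327
roll angle φ = 32.703° = 0.57077503 rad
x = r_b·(cos φ + φ·sin φ) = 59.489327·(0.84148249 + 0.57077503·0.54028438) = 68.404595
y = r_b·(sin φ − φ·cos φ) = 59.489327·(0.54028438 − 0.57077503·0.84148249) = 3.568597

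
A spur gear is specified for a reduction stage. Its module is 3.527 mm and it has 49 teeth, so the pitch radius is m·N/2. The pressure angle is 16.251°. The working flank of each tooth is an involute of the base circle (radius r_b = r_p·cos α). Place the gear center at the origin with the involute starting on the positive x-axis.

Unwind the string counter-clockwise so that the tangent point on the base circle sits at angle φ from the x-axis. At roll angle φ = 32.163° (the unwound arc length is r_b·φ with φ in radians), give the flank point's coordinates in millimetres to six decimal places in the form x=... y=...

x=95.017879 y=4.739104

pitch radius r_p = m·N/2 = 3.527·49/2 = 86.411500
base radius r_b = r_p·cos α = 86.411500·cos 16.251° = 82.958926
roll angle φ = 32.163° = 0.56135025 rad
x = r_b·(cos φ + φ·sin φ) = 82.958926·(0.84653711 + 0.56135025·0.53232972) = 95.017879
y = r_b·(sin φ − φ·cos φ) = 82.958926·(0.53232972 − 0.56135025·0.84653711) = 4.739104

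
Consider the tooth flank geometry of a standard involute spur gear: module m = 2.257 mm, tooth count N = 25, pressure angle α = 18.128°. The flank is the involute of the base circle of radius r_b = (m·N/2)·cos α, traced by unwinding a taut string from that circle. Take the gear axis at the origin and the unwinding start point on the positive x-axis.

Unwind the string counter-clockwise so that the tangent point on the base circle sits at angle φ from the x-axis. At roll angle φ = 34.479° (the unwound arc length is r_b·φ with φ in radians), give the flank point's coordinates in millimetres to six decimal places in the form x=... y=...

pitch radius r_p = m·N/2 = 2.257·25/2 = 28.212500
base radius r_b = r_p·cos α = 28.212500·cos 18.128° = 26.812139
roll angle φ = 34.479° = 0.60177207 rad
x = r_b·(cos φ + φ·sin φ) = 26.812139·(0.82433373 + 0.60177207·0.56610414) = 31.236125
y = r_b·(sin φ − φ·cos φ) = 26.812139·(0.56610414 − 0.60177207·0.82433373) = 1.878006

x=31.236125 y=1.878006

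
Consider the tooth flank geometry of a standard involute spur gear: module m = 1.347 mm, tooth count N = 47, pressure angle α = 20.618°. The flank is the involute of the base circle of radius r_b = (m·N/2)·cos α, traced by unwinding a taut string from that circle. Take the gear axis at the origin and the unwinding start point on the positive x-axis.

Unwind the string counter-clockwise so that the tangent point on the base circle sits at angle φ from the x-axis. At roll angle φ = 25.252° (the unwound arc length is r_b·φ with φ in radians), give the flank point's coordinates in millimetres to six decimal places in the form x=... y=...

pitch radius r_p = m·N/2 = 1.347·47/2 = 31.654500
base radius r_b = r_p·cos α = 31.654500·cos 20.618° = 29.626996
roll angle φ = 25.252° = 0.44073054 rad
x = r_b·(cos φ + φ·sin φ) = 29.626996·(0.90444025 + 0.44073054·0.42660031) = 32.366191
y = r_b·(sin φ − φ·cos φ) = 29.626996·(0.42660031 − 0.44073054·0.90444025) = 0.829137

x=32.366191 y=0.829137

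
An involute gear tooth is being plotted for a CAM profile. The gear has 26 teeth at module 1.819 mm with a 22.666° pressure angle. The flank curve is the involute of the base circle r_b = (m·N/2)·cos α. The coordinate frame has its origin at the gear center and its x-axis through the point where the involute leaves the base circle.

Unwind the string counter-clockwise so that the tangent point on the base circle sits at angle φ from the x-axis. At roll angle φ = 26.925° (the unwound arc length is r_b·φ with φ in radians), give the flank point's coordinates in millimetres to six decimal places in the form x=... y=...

pitch radius r_p = m·N/2 = 1.819·26/2 = 23.647000
base radius r_b = r_p·cos α = 23.647000·cos 22.666° = 21.820670
roll angle φ = 26.925° = 0.46992990 rad
x = r_b·(cos φ + φ·sin φ) = 21.820670·(0.89160003 + 0.46992990·0.45282379) = 24.098649
y = r_b·(sin φ − φ·cos φ) = 21.820670·(0.45282379 − 0.46992990·0.89160003) = 0.738286

x=24.098649 y=0.738286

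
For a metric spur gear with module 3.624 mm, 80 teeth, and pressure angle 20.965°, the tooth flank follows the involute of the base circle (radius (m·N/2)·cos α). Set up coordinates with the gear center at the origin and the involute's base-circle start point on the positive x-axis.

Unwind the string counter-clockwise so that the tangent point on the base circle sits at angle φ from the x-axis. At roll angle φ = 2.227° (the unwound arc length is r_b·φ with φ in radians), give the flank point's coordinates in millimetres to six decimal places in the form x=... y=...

x=135.465739 y=0.002649

pitch radius r_p = m·N/2 = 3.624·80/2 = 144.960000
base radius r_b = r_p·cos α = 144.960000·cos 20.965° = 135.363527
roll angle φ = 2.227° = 0.03886848 rad
x = r_b·(cos φ + φ·sin φ) = 135.363527·(0.99924472 + 0.03886848·0.03885870) = 135.465739
y = r_b·(sin φ − φ·cos φ) = 135.363527·(0.03885870 − 0.03886848·0.99924472) = 0.002649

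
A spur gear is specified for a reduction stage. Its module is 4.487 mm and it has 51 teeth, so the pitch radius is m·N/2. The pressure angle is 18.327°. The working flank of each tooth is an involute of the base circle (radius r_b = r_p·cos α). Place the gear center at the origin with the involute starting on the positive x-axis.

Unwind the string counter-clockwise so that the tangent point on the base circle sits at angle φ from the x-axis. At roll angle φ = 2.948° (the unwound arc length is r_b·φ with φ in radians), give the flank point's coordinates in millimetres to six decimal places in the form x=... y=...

x=108.758572 y=0.004930

pitch radius r_p = m·N/2 = 4.487·51/2 = 114.418500
base radius r_b = r_p·cos α = 114.418500·cos 18.327° = 108.614897
roll angle φ = 2.948° = 0.05145231 rad
x = r_b·(cos φ + φ·sin φ) = 108.614897·(0.99867662 + 0.05145231·0.05142961) = 108.758572
y = r_b·(sin φ − φ·cos φ) = 108.614897·(0.05142961 − 0.05145231·0.99867662) = 0.004930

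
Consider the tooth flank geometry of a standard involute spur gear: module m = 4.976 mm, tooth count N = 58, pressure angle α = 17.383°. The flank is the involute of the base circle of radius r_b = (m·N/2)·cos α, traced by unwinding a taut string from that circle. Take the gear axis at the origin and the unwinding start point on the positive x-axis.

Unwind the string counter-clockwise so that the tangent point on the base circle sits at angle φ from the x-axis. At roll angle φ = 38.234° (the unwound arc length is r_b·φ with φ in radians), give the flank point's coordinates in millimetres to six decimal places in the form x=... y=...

pitch radius r_p = m·N/2 = 4.976·58/2 = 144.304000
base radius r_b = r_p·cos α = 144.304000·cos 17.383° = 137.713494
roll angle φ = 38.234° = 0.66730919 rad
x = r_b·(cos φ + φ·sin φ) = 137.713494·(0.78548978 + 0.66730919·0.61887462) = 165.045561
y = r_b·(sin φ − φ·cos φ) = 137.713494·(0.61887462 − 0.66730919·0.78548978) = 13.042855

x=165.045561 y=13.042855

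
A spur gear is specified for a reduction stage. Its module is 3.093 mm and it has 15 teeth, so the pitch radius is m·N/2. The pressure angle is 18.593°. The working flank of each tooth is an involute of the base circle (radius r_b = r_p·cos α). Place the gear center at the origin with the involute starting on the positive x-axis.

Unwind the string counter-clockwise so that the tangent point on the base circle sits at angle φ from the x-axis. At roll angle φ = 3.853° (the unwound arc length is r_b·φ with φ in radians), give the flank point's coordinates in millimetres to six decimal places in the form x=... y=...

x=22.036420 y=0.002228

pitch radius r_p = m·N/2 = 3.093·15/2 = 23.197500
base radius r_b = r_p·cos α = 23.197500·cos 18.593° = 21.986761
roll angle φ = 3.853° = 0.06724754 rad
x = r_b·(cos φ + φ·sin φ) = 21.986761·(0.99773974 + 0.06724754·0.06719686) = 22.036420
y = r_b·(sin φ − φ·cos φ) = 21.986761·(0.06719686 − 0.06724754·0.99773974) = 0.002228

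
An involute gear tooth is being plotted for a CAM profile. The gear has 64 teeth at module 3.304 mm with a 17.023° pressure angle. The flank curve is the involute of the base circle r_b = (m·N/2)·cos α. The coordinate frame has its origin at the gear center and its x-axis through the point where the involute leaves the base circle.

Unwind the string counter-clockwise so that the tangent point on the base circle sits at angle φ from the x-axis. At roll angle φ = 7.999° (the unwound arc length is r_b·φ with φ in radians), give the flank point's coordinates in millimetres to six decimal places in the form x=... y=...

x=102.076188 y=0.091518

pitch radius r_p = m·N/2 = 3.304·64/2 = 105.728000
base radius r_b = r_p·cos α = 105.728000·cos 17.023° = 101.095772
roll angle φ = 7.999° = 0.13960889 rad
x = r_b·(cos φ + φ·sin φ) = 101.095772·(0.99027050 + 0.13960889·0.13915582) = 102.076188
y = r_b·(sin φ − φ·cos φ) = 101.095772·(0.13915582 − 0.13960889·0.99027050) = 0.091518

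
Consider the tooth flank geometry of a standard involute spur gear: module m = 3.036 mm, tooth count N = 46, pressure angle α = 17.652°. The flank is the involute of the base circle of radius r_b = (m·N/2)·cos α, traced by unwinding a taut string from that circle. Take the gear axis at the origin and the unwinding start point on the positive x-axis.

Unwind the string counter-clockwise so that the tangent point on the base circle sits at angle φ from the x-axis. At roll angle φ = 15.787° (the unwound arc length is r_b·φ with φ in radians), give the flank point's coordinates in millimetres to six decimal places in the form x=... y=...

x=69.018323 y=0.460461

pitch radius r_p = m·N/2 = 3.036·46/2 = 69.828000
base radius r_b = r_p·cos α = 69.828000·cos 17.652° = 66.540208
roll angle φ = 15.787° = 0.27553513 rad
x = r_b·(cos φ + φ·sin φ) = 66.540208·(0.96227975 + 0.27553513·0.27206192) = 69.018323
y = r_b·(sin φ − φ·cos φ) = 66.540208·(0.27206192 − 0.27553513·0.96227975) = 0.460461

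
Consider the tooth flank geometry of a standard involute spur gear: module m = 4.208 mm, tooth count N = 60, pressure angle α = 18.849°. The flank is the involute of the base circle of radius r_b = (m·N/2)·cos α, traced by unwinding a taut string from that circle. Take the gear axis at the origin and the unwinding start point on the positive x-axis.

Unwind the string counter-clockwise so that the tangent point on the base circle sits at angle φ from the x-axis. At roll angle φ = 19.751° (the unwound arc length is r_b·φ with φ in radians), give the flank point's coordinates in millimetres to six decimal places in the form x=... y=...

pitch radius r_p = m·N/2 = 4.208·60/2 = 126.240000
base radius r_b = r_p·cos α = 126.240000·cos 18.849° = 119.470166
roll angle φ = 19.751° = 0.34471998 rad
x = r_b·(cos φ + φ·sin φ) = 119.470166·(0.94117012 + 0.34471998·0.33793314) = 126.359106
y = r_b·(sin φ − φ·cos φ) = 119.470166·(0.33793314 − 0.34471998·0.94117012) = 1.612011

x=126.359106 y=1.612011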